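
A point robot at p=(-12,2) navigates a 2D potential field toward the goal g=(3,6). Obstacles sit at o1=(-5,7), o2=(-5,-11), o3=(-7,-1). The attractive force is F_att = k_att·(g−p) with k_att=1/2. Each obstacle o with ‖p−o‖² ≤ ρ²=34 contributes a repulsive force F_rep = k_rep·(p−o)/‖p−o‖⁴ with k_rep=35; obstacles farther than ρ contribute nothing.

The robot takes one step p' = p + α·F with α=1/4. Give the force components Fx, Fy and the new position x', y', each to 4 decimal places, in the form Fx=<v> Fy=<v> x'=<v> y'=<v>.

F_att = 1/2·(g−p) = 1/2·(15,4) = (7.5000,2.0000)
o1: d²=74 > ρ²=34 → inactive
o2: d²=218 > ρ²=34 → inactive
o3: d²=34 ≤ ρ²=34; F_rep = 35·(-5,3)/34² = (-0.1514,0.0908)
F = F_att + ΣF_rep = (7.3486,2.0908)
p' = p + 1/4·F = (-10.1628,2.5227)

Fx=7.3486 Fy=2.0908 x'=-10.1628 y'=2.5227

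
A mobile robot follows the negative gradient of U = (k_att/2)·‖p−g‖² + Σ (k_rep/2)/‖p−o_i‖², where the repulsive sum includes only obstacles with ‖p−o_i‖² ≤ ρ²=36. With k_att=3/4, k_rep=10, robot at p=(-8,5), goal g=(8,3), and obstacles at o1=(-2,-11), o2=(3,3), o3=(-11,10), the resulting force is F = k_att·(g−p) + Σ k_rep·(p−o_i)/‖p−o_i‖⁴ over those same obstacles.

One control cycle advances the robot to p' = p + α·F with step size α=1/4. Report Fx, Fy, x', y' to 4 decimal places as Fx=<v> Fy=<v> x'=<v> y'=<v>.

F_att = 3/4·(g−p) = 3/4·(16,-2) = (12.0000,-1.5000)
o1: d²=292 > ρ²=36 → inactive
o2: d²=125 > ρ²=36 → inactive
o3: d²=34 ≤ ρ²=36; F_rep = 10·(3,-5)/34² = (0.0260,-0.0433)
F = F_att + ΣF_rep = (12.0260,-1.5433)
p' = p + 1/4·F = (-4.9935,4.6142)

Fx=12.0260 Fy=-1.5433 x'=-4.9935 y'=4.6142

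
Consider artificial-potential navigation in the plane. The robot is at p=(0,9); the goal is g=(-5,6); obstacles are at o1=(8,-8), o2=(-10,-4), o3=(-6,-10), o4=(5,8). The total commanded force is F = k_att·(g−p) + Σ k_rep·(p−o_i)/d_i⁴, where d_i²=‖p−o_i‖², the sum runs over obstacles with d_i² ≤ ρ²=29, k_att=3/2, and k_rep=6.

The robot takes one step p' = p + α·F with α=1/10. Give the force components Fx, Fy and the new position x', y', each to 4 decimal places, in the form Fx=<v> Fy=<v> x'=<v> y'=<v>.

Fx=-7.5444 Fy=-4.4911 x'=-0.7544 y'=8.5509

F_att = 3/2·(g−p) = 3/2·(-5,-3) = (-7.5000,-4.5000)
o1: d²=353 > ρ²=29 → inactive
o2: d²=269 > ρ²=29 → inactive
o3: d²=397 > ρ²=29 → inactive
o4: d²=26 ≤ ρ²=29; F_rep = 6·(-5,1)/26² = (-0.0444,0.0089)
F = F_att + ΣF_rep = (-7.5444,-4.4911)
p' = p + 1/10·F = (-0.7544,8.5509)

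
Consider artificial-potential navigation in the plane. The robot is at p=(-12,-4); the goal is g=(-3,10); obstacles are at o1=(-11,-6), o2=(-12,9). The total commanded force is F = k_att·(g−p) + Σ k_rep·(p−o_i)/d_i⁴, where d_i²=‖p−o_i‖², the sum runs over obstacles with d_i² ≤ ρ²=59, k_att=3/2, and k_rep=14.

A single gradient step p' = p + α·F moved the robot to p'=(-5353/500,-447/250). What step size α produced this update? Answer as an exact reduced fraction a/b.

α = 1/10

F_att = 3/2·(g−p) = 3/2·(9,14) = (13.5000,21.0000)
o1: d²=5 ≤ ρ²=59; F_rep = 14·(-1,2)/5² = (-0.5600,1.1200)
o2: d²=169 > ρ²=59 → inactive
F = F_att + ΣF_rep = (12.9400,22.1200)
Δp = p'−p = (1.2940,2.2120); α = Δx/Fx = (647/500) / (647/50) = 1/10
check: Δy/Fy = (553/250) / (553/25) = 1/10 ✓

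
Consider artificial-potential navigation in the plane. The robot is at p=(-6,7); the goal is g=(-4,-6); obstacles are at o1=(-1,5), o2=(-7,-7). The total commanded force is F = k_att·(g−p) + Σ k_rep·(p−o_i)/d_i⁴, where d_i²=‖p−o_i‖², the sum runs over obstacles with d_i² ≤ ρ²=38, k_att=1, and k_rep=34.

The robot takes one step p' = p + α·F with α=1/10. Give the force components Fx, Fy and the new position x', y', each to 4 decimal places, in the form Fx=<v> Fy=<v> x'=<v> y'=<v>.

F_att = 1·(g−p) = 1·(2,-13) = (2.0000,-13.0000)
o1: d²=29 ≤ ρ²=38; F_rep = 34·(-5,2)/29² = (-0.2021,0.0809)
o2: d²=197 > ρ²=38 → inactive
F = F_att + ΣF_rep = (1.7979,-12.9191)
p' = p + 1/10·F = (-5.8202,5.7081)

Fx=1.7979 Fy=-12.9191 x'=-5.8202 y'=5.7081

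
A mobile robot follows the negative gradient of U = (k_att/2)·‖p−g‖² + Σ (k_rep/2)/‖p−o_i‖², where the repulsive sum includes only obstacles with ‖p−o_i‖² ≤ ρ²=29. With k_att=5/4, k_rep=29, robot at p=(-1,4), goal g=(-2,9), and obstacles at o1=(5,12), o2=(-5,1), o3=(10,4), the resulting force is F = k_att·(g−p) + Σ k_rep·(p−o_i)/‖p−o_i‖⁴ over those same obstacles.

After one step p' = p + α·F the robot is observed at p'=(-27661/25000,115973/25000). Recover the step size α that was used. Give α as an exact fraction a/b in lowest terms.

F_att = 5/4·(g−p) = 5/4·(-1,5) = (-1.2500,6.2500)
o1: d²=100 > ρ²=29 → inactive
o2: d²=25 ≤ ρ²=29; F_rep = 29·(4,3)/25² = (0.1856,0.1392)
o3: d²=121 > ρ²=29 → inactive
F = F_att + ΣF_rep = (-1.0644,6.3892)
Δp = p'−p = (-0.1064,0.6389); α = Δx/Fx = (-2661/25000) / (-2661/2500) = 1/10
check: Δy/Fy = (15973/25000) / (15973/2500) = 1/10 ✓

α = 1/10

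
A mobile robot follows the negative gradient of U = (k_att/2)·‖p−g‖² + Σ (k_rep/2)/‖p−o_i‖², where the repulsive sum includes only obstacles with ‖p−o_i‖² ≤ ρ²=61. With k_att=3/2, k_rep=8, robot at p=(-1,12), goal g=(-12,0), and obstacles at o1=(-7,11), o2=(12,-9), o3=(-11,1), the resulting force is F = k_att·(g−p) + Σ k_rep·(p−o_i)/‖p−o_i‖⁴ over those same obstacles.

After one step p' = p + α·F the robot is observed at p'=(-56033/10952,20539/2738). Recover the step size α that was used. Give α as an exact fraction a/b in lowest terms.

F_att = 3/2·(g−p) = 3/2·(-11,-12) = (-16.5000,-18.0000)
o1: d²=37 ≤ ρ²=61; F_rep = 8·(6,1)/37² = (0.0351,0.0058)
o2: d²=610 > ρ²=61 → inactive
o3: d²=221 > ρ²=61 → inactive
F = F_att + ΣF_rep = (-16.4649,-17.9942)
Δp = p'−p = (-4.1162,-4.4985); α = Δx/Fx = (-45081/10952) / (-45081/2738) = 1/4
check: Δy/Fy = (-12317/2738) / (-24634/1369) = 1/4 ✓

α = 1/4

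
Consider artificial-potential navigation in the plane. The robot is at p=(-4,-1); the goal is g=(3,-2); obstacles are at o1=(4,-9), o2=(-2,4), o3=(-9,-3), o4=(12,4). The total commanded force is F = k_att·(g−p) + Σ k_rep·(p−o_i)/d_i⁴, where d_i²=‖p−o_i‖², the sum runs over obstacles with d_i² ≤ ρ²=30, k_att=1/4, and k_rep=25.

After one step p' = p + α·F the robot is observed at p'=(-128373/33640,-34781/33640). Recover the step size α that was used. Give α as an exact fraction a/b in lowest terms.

F_att = 1/4·(g−p) = 1/4·(7,-1) = (1.7500,-0.2500)
o1: d²=128 > ρ²=30 → inactive
o2: d²=29 ≤ ρ²=30; F_rep = 25·(-2,-5)/29² = (-0.0595,-0.1486)
o3: d²=29 ≤ ρ²=30; F_rep = 25·(5,2)/29² = (0.1486,0.0595)
o4: d²=281 > ρ²=30 → inactive
F = F_att + ΣF_rep = (1.8392,-0.3392)
Δp = p'−p = (0.1839,-0.0339); α = Δx/Fx = (6187/33640) / (6187/3364) = 1/10
check: Δy/Fy = (-1141/33640) / (-1141/3364) = 1/10 ✓

α = 1/10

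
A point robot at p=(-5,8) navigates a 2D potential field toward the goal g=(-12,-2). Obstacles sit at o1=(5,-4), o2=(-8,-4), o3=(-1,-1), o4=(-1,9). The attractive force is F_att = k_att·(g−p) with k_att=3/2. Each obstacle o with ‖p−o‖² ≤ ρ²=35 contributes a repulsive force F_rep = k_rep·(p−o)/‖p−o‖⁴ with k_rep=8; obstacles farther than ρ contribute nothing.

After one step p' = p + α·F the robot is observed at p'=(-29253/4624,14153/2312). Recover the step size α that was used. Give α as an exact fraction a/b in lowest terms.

F_att = 3/2·(g−p) = 3/2·(-7,-10) = (-10.5000,-15.0000)
o1: d²=244 > ρ²=35 → inactive
o2: d²=153 > ρ²=35 → inactive
o3: d²=97 > ρ²=35 → inactive
o4: d²=17 ≤ ρ²=35; F_rep = 8·(-4,-1)/17² = (-0.1107,-0.0277)
F = F_att + ΣF_rep = (-10.6107,-15.0277)
Δp = p'−p = (-1.3263,-1.8785); α = Δx/Fx = (-6133/4624) / (-6133/578) = 1/8
check: Δy/Fy = (-4343/2312) / (-4343/289) = 1/8 ✓

α = 1/8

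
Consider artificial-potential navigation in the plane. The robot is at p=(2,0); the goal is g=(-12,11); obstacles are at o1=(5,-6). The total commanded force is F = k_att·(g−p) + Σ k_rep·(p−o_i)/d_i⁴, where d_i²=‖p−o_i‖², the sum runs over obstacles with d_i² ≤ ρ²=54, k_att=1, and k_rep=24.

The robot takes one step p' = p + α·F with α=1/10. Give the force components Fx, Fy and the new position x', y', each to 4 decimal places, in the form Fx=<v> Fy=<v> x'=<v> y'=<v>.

Fx=-14.0356 Fy=11.0711 x'=0.5964 y'=1.1071

F_att = 1·(g−p) = 1·(-14,11) = (-14.0000,11.0000)
o1: d²=45 ≤ ρ²=54; F_rep = 24·(-3,6)/45² = (-0.0356,0.0711)
F = F_att + ΣF_rep = (-14.0356,11.0711)
p' = p + 1/10·F = (0.5964,1.1071)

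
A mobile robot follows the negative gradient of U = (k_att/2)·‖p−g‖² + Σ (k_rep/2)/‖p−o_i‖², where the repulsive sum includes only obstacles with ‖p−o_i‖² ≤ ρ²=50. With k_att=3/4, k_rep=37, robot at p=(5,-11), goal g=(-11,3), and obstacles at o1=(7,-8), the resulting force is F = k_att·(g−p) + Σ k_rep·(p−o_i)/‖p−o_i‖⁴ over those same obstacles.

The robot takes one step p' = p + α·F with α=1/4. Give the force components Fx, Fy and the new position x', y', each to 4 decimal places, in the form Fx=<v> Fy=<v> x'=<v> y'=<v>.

F_att = 3/4·(g−p) = 3/4·(-16,14) = (-12.0000,10.5000)
o1: d²=13 ≤ ρ²=50; F_rep = 37·(-2,-3)/13² = (-0.4379,-0.6568)
F = F_att + ΣF_rep = (-12.4379,9.8432)
p' = p + 1/4·F = (1.8905,-8.5392)

Fx=-12.4379 Fy=9.8432 x'=1.8905 y'=-8.5392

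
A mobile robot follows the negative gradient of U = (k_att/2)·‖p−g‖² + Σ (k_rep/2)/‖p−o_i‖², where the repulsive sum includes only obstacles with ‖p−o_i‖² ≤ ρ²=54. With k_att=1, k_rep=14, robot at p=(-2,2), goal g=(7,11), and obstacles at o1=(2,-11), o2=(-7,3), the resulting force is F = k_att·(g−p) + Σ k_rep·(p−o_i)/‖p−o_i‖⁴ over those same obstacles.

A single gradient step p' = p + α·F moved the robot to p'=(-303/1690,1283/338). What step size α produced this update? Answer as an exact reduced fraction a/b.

α = 1/5

F_att = 1·(g−p) = 1·(9,9) = (9.0000,9.0000)
o1: d²=185 > ρ²=54 → inactive
o2: d²=26 ≤ ρ²=54; F_rep = 14·(5,-1)/26² = (0.1036,-0.0207)
F = F_att + ΣF_rep = (9.1036,8.9793)
Δp = p'−p = (1.8207,1.7959); α = Δx/Fx = (3077/1690) / (3077/338) = 1/5
check: Δy/Fy = (607/338) / (3035/338) = 1/5 ✓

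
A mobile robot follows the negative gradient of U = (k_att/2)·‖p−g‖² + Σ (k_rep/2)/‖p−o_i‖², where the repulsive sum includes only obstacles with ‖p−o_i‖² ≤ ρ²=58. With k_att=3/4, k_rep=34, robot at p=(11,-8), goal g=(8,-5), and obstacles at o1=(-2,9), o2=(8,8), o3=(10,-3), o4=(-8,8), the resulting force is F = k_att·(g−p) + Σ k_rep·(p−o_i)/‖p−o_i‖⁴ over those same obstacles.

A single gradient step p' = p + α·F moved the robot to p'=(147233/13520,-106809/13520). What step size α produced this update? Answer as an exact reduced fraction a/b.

F_att = 3/4·(g−p) = 3/4·(-3,3) = (-2.2500,2.2500)
o1: d²=458 > ρ²=58 → inactive
o2: d²=265 > ρ²=58 → inactive
o3: d²=26 ≤ ρ²=58; F_rep = 34·(1,-5)/26² = (0.0503,-0.2515)
o4: d²=617 > ρ²=58 → inactive
F = F_att + ΣF_rep = (-2.1997,1.9985)
Δp = p'−p = (-0.1100,0.0999); α = Δx/Fx = (-1487/13520) / (-1487/676) = 1/20
check: Δy/Fy = (1351/13520) / (1351/676) = 1/20 ✓

α = 1/20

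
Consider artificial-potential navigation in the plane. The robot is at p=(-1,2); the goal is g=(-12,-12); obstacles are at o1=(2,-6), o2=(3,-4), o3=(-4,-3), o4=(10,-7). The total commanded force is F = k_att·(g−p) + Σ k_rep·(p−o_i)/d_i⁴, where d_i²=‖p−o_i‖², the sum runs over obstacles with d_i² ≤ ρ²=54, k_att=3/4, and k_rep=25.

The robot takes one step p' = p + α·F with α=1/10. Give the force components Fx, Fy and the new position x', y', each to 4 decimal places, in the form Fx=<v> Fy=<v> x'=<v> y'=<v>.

Fx=-8.2221 Fy=-10.3364 x'=-1.8222 y'=0.9664

F_att = 3/4·(g−p) = 3/4·(-11,-14) = (-8.2500,-10.5000)
o1: d²=73 > ρ²=54 → inactive
o2: d²=52 ≤ ρ²=54; F_rep = 25·(-4,6)/52² = (-0.0370,0.0555)
o3: d²=34 ≤ ρ²=54; F_rep = 25·(3,5)/34² = (0.0649,0.1081)
o4: d²=202 > ρ²=54 → inactive
F = F_att + ΣF_rep = (-8.2221,-10.3364)
p' = p + 1/10·F = (-1.8222,0.9664)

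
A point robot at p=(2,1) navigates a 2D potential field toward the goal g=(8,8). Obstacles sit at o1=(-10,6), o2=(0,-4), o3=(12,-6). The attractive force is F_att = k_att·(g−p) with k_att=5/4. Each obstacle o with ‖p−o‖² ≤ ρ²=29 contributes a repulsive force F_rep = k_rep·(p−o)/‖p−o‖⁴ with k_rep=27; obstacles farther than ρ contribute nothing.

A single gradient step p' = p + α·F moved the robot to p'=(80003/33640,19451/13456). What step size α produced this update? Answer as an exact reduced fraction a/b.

α = 1/20

F_att = 5/4·(g−p) = 5/4·(6,7) = (7.5000,8.7500)
o1: d²=169 > ρ²=29 → inactive
o2: d²=29 ≤ ρ²=29; F_rep = 27·(2,5)/29² = (0.0642,0.1605)
o3: d²=149 > ρ²=29 → inactive
F = F_att + ΣF_rep = (7.5642,8.9105)
Δp = p'−p = (0.3782,0.4455); α = Δx/Fx = (12723/33640) / (12723/1682) = 1/20
check: Δy/Fy = (5995/13456) / (29975/3364) = 1/20 ✓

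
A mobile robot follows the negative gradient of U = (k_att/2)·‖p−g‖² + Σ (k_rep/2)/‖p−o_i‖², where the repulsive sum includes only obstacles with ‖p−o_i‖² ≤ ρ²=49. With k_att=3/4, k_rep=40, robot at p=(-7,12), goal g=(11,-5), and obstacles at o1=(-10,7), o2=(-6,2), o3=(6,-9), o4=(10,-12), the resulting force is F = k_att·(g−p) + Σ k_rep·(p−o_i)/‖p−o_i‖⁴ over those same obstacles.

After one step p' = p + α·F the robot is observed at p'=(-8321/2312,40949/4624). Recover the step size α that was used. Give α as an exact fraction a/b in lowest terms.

F_att = 3/4·(g−p) = 3/4·(18,-17) = (13.5000,-12.7500)
o1: d²=34 ≤ ρ²=49; F_rep = 40·(3,5)/34² = (0.1038,0.1730)
o2: d²=101 > ρ²=49 → inactive
o3: d²=610 > ρ²=49 → inactive
o4: d²=865 > ρ²=49 → inactive
F = F_att + ΣF_rep = (13.6038,-12.5770)
Δp = p'−p = (3.4010,-3.1442); α = Δx/Fx = (7863/2312) / (7863/578) = 1/4
check: Δy/Fy = (-14539/4624) / (-14539/1156) = 1/4 ✓

α = 1/4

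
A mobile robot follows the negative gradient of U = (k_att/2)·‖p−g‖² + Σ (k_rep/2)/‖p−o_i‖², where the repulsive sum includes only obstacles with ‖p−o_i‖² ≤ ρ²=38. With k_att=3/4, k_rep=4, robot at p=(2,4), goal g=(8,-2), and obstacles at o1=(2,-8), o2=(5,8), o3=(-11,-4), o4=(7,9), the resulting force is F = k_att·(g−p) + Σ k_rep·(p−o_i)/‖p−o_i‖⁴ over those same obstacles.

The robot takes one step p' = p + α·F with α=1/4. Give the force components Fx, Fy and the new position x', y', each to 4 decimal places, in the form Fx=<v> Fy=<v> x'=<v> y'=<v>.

Fx=4.4808 Fy=-4.5256 x'=3.1202 y'=2.8686

F_att = 3/4·(g−p) = 3/4·(6,-6) = (4.5000,-4.5000)
o1: d²=144 > ρ²=38 → inactive
o2: d²=25 ≤ ρ²=38; F_rep = 4·(-3,-4)/25² = (-0.0192,-0.0256)
o3: d²=233 > ρ²=38 → inactive
o4: d²=50 > ρ²=38 → inactive
F = F_att + ΣF_rep = (4.4808,-4.5256)
p' = p + 1/4·F = (3.1202,2.8686)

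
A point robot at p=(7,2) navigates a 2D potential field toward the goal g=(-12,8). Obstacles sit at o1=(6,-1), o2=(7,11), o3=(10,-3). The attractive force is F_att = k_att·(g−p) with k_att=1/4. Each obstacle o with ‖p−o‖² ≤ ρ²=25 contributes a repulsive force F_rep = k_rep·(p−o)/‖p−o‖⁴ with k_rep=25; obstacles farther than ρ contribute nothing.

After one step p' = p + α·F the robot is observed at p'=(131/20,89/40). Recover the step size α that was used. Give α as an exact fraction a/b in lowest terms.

F_att = 1/4·(g−p) = 1/4·(-19,6) = (-4.7500,1.5000)
o1: d²=10 ≤ ρ²=25; F_rep = 25·(1,3)/10² = (0.2500,0.7500)
o2: d²=81 > ρ²=25 → inactive
o3: d²=34 > ρ²=25 → inactive
F = F_att + ΣF_rep = (-4.5000,2.2500)
Δp = p'−p = (-0.4500,0.2250); α = Δx/Fx = (-9/20) / (-9/2) = 1/10
check: Δy/Fy = (9/40) / (9/4) = 1/10 ✓

α = 1/10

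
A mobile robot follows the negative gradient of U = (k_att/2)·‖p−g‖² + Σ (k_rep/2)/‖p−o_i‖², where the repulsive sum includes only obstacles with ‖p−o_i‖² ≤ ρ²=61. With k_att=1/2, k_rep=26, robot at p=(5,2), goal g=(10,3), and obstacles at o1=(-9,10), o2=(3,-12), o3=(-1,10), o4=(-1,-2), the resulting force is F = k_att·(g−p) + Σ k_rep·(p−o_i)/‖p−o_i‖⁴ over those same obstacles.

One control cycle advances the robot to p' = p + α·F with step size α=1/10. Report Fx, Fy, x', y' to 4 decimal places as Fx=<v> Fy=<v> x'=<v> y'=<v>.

F_att = 1/2·(g−p) = 1/2·(5,1) = (2.5000,0.5000)
o1: d²=260 > ρ²=61 → inactive
o2: d²=200 > ρ²=61 → inactive
o3: d²=100 > ρ²=61 → inactive
o4: d²=52 ≤ ρ²=61; F_rep = 26·(6,4)/52² = (0.0577,0.0385)
F = F_att + ΣF_rep = (2.5577,0.5385)
p' = p + 1/10·F = (5.2558,2.0538)

Fx=2.5577 Fy=0.5385 x'=5.2558 y'=2.0538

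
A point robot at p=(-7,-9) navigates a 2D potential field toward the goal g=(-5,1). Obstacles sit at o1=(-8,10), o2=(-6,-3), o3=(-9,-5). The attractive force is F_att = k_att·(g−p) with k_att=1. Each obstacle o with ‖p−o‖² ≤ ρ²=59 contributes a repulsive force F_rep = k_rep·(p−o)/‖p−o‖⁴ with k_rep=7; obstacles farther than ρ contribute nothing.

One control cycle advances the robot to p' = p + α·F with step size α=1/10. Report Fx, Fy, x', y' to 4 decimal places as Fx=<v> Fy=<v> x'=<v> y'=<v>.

F_att = 1·(g−p) = 1·(2,10) = (2.0000,10.0000)
o1: d²=362 > ρ²=59 → inactive
o2: d²=37 ≤ ρ²=59; F_rep = 7·(-1,-6)/37² = (-0.0051,-0.0307)
o3: d²=20 ≤ ρ²=59; F_rep = 7·(2,-4)/20² = (0.0350,-0.0700)
F = F_att + ΣF_rep = (2.0299,9.8993)
p' = p + 1/10·F = (-6.7970,-8.0101)

Fx=2.0299 Fy=9.8993 x'=-6.7970 y'=-8.0101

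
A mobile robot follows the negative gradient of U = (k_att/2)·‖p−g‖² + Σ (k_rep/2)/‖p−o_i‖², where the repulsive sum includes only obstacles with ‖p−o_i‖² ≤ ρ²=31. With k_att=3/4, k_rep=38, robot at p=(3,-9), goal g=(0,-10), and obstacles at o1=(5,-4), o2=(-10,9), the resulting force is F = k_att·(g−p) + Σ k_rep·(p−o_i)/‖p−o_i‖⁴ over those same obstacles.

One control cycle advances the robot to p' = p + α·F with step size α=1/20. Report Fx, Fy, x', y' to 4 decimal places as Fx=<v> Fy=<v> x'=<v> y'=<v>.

Fx=-2.3404 Fy=-0.9759 x'=2.8830 y'=-9.0488

F_att = 3/4·(g−p) = 3/4·(-3,-1) = (-2.2500,-0.7500)
o1: d²=29 ≤ ρ²=31; F_rep = 38·(-2,-5)/29² = (-0.0904,-0.2259)
o2: d²=493 > ρ²=31 → inactive
F = F_att + ΣF_rep = (-2.3404,-0.9759)
p' = p + 1/20·F = (2.8830,-9.0488)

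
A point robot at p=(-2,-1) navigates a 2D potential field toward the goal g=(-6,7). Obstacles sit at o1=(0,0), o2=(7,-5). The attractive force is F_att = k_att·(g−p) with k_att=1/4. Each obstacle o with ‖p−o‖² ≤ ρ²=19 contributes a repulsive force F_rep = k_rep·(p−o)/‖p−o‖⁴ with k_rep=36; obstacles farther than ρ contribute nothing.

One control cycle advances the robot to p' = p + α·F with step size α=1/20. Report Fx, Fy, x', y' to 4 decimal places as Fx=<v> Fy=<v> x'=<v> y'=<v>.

Fx=-3.8800 Fy=0.5600 x'=-2.1940 y'=-0.9720

F_att = 1/4·(g−p) = 1/4·(-4,8) = (-1.0000,2.0000)
o1: d²=5 ≤ ρ²=19; F_rep = 36·(-2,-1)/5² = (-2.8800,-1.4400)
o2: d²=97 > ρ²=19 → inactive
F = F_att + ΣF_rep = (-3.8800,0.5600)
p' = p + 1/20·F = (-2.1940,-0.9720)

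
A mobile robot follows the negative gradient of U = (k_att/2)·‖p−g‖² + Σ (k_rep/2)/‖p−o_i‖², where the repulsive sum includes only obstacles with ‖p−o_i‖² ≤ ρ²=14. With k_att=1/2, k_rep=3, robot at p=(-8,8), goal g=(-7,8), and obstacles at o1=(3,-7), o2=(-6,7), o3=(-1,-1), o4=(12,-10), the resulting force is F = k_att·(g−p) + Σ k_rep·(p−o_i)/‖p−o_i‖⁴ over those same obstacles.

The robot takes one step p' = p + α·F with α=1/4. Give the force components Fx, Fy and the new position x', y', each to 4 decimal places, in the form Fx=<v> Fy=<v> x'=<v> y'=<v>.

F_att = 1/2·(g−p) = 1/2·(1,0) = (0.5000,0.0000)
o1: d²=346 > ρ²=14 → inactive
o2: d²=5 ≤ ρ²=14; F_rep = 3·(-2,1)/5² = (-0.2400,0.1200)
o3: d²=130 > ρ²=14 → inactive
o4: d²=724 > ρ²=14 → inactive
F = F_att + ΣF_rep = (0.2600,0.1200)
p' = p + 1/4·F = (-7.9350,8.0300)

Fx=0.2600 Fy=0.1200 x'=-7.9350 y'=8.0300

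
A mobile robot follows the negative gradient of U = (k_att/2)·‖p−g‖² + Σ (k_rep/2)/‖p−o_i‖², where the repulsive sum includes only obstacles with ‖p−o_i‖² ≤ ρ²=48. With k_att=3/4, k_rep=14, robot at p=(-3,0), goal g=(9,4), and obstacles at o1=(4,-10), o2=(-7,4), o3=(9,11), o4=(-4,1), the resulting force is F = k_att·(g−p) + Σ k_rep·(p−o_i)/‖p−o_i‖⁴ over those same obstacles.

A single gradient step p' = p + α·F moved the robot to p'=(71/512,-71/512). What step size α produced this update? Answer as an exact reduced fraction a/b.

F_att = 3/4·(g−p) = 3/4·(12,4) = (9.0000,3.0000)
o1: d²=149 > ρ²=48 → inactive
o2: d²=32 ≤ ρ²=48; F_rep = 14·(4,-4)/32² = (0.0547,-0.0547)
o3: d²=265 > ρ²=48 → inactive
o4: d²=2 ≤ ρ²=48; F_rep = 14·(1,-1)/2² = (3.5000,-3.5000)
F = F_att + ΣF_rep = (12.5547,-0.5547)
Δp = p'−p = (3.1387,-0.1387); α = Δx/Fx = (1607/512) / (1607/128) = 1/4
check: Δy/Fy = (-71/512) / (-71/128) = 1/4 ✓

α = 1/4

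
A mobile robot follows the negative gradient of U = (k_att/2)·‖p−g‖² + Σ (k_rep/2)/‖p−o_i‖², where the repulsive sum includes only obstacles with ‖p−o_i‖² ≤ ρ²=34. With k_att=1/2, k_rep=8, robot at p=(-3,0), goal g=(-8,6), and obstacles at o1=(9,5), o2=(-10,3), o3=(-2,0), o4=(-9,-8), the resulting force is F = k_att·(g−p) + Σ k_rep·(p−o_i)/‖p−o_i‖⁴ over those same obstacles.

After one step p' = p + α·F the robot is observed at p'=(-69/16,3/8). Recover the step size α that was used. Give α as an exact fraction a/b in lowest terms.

F_att = 1/2·(g−p) = 1/2·(-5,6) = (-2.5000,3.0000)
o1: d²=169 > ρ²=34 → inactive
o2: d²=58 > ρ²=34 → inactive
o3: d²=1 ≤ ρ²=34; F_rep = 8·(-1,0)/1² = (-8.0000,0.0000)
o4: d²=100 > ρ²=34 → inactive
F = F_att + ΣF_rep = (-10.5000,3.0000)
Δp = p'−p = (-1.3125,0.3750); α = Δx/Fx = (-21/16) / (-21/2) = 1/8
check: Δy/Fy = (3/8) / (3) = 1/8 ✓

α = 1/8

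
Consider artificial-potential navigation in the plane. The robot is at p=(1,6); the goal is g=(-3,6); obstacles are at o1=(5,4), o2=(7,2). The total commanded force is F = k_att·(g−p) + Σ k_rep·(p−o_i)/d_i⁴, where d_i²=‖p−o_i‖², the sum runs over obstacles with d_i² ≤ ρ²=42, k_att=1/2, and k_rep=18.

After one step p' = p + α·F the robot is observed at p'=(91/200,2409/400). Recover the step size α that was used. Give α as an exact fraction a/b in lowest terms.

F_att = 1/2·(g−p) = 1/2·(-4,0) = (-2.0000,0.0000)
o1: d²=20 ≤ ρ²=42; F_rep = 18·(-4,2)/20² = (-0.1800,0.0900)
o2: d²=52 > ρ²=42 → inactive
F = F_att + ΣF_rep = (-2.1800,0.0900)
Δp = p'−p = (-0.5450,0.0225); α = Δx/Fx = (-109/200) / (-109/50) = 1/4
check: Δy/Fy = (9/400) / (9/100) = 1/4 ✓

α = 1/4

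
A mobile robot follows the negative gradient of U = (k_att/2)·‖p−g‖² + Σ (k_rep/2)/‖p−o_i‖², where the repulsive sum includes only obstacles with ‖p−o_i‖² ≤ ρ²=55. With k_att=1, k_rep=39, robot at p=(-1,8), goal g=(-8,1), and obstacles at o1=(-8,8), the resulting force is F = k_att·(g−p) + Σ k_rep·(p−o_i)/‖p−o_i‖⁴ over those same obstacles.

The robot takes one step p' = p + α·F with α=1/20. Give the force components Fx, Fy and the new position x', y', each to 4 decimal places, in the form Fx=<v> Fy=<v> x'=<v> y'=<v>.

Fx=-6.8863 Fy=-7.0000 x'=-1.3443 y'=7.6500

F_att = 1·(g−p) = 1·(-7,-7) = (-7.0000,-7.0000)
o1: d²=49 ≤ ρ²=55; F_rep = 39·(7,0)/49² = (0.1137,0.0000)
F = F_att + ΣF_rep = (-6.8863,-7.0000)
p' = p + 1/20·F = (-1.3443,7.6500)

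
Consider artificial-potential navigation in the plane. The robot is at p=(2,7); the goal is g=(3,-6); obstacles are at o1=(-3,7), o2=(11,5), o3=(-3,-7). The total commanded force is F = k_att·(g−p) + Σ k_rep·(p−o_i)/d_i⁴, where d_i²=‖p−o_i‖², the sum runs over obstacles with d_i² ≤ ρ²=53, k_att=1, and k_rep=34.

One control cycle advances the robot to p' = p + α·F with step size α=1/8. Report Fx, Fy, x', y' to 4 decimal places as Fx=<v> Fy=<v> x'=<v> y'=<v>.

F_att = 1·(g−p) = 1·(1,-13) = (1.0000,-13.0000)
o1: d²=25 ≤ ρ²=53; F_rep = 34·(5,0)/25² = (0.2720,0.0000)
o2: d²=85 > ρ²=53 → inactive
o3: d²=221 > ρ²=53 → inactive
F = F_att + ΣF_rep = (1.2720,-13.0000)
p' = p + 1/8·F = (2.1590,5.3750)

Fx=1.2720 Fy=-13.0000 x'=2.1590 y'=5.3750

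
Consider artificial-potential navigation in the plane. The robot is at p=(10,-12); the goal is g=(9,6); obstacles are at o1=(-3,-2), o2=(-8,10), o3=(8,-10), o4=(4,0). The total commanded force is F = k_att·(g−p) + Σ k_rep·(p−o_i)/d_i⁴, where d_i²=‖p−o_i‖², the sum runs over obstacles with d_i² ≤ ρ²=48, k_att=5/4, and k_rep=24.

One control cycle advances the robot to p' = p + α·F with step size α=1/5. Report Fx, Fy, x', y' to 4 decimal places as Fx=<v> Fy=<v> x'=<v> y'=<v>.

F_att = 5/4·(g−p) = 5/4·(-1,18) = (-1.2500,22.5000)
o1: d²=269 > ρ²=48 → inactive
o2: d²=808 > ρ²=48 → inactive
o3: d²=8 ≤ ρ²=48; F_rep = 24·(2,-2)/8² = (0.7500,-0.7500)
o4: d²=180 > ρ²=48 → inactive
F = F_att + ΣF_rep = (-0.5000,21.7500)
p' = p + 1/5·F = (9.9000,-7.6500)

Fx=-0.5000 Fy=21.7500 x'=9.9000 y'=-7.6500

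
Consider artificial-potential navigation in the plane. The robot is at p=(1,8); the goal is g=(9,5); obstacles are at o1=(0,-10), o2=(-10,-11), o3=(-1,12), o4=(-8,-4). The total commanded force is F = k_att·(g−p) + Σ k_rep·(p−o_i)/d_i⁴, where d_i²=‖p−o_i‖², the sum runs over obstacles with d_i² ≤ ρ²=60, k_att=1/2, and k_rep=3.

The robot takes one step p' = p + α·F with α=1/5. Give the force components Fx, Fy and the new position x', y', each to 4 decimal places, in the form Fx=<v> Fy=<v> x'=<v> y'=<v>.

Fx=4.0150 Fy=-1.5300 x'=1.8030 y'=7.6940

F_att = 1/2·(g−p) = 1/2·(8,-3) = (4.0000,-1.5000)
o1: d²=325 > ρ²=60 → inactive
o2: d²=482 > ρ²=60 → inactive
o3: d²=20 ≤ ρ²=60; F_rep = 3·(2,-4)/20² = (0.0150,-0.0300)
o4: d²=225 > ρ²=60 → inactive
F = F_att + ΣF_rep = (4.0150,-1.5300)
p' = p + 1/5·F = (1.8030,7.6940)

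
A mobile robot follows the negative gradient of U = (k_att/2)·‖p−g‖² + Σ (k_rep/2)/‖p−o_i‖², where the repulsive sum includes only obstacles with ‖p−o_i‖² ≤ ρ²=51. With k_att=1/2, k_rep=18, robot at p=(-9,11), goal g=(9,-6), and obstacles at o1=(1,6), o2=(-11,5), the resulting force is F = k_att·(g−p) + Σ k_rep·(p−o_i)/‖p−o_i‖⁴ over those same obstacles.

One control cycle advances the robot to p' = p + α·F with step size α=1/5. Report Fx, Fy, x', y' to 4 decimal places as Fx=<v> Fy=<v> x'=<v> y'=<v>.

F_att = 1/2·(g−p) = 1/2·(18,-17) = (9.0000,-8.5000)
o1: d²=125 > ρ²=51 → inactive
o2: d²=40 ≤ ρ²=51; F_rep = 18·(2,6)/40² = (0.0225,0.0675)
F = F_att + ΣF_rep = (9.0225,-8.4325)
p' = p + 1/5·F = (-7.1955,9.3135)

Fx=9.0225 Fy=-8.4325 x'=-7.1955 y'=9.3135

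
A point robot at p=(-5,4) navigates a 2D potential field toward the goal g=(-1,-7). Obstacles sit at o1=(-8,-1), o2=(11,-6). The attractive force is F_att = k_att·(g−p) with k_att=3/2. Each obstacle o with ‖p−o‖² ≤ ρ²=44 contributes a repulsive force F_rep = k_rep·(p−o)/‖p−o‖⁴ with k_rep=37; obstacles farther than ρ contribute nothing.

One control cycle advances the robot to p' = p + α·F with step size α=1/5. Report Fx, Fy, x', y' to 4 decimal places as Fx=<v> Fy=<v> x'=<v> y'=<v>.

Fx=6.0960 Fy=-16.3400 x'=-3.7808 y'=0.7320

F_att = 3/2·(g−p) = 3/2·(4,-11) = (6.0000,-16.5000)
o1: d²=34 ≤ ρ²=44; F_rep = 37·(3,5)/34² = (0.0960,0.1600)
o2: d²=356 > ρ²=44 → inactive
F = F_att + ΣF_rep = (6.0960,-16.3400)
p' = p + 1/5·F = (-3.7808,0.7320)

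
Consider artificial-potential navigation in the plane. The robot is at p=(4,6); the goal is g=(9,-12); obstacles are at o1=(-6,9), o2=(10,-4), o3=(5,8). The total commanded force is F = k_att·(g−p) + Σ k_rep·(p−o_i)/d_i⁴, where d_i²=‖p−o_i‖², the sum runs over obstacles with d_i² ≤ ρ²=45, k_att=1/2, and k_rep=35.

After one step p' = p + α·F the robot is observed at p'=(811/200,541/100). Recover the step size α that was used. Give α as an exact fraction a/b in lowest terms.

F_att = 1/2·(g−p) = 1/2·(5,-18) = (2.5000,-9.0000)
o1: d²=109 > ρ²=45 → inactive
o2: d²=136 > ρ²=45 → inactive
o3: d²=5 ≤ ρ²=45; F_rep = 35·(-1,-2)/5² = (-1.4000,-2.8000)
F = F_att + ΣF_rep = (1.1000,-11.8000)
Δp = p'−p = (0.0550,-0.5900); α = Δx/Fx = (11/200) / (11/10) = 1/20
check: Δy/Fy = (-59/100) / (-59/5) = 1/20 ✓

α = 1/20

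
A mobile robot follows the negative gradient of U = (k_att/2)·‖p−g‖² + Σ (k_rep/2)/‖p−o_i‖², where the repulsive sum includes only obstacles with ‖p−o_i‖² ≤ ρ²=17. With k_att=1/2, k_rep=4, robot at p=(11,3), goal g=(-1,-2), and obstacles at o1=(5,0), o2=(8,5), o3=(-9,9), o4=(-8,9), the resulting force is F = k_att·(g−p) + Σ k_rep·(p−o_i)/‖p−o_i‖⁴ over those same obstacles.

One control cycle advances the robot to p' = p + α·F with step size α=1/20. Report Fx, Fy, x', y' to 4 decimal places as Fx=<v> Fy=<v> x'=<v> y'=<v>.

Fx=-5.9290 Fy=-2.5473 x'=10.7036 y'=2.8726

F_att = 1/2·(g−p) = 1/2·(-12,-5) = (-6.0000,-2.5000)
o1: d²=45 > ρ²=17 → inactive
o2: d²=13 ≤ ρ²=17; F_rep = 4·(3,-2)/13² = (0.0710,-0.0473)
o3: d²=436 > ρ²=17 → inactive
o4: d²=397 > ρ²=17 → inactive
F = F_att + ΣF_rep = (-5.9290,-2.5473)
p' = p + 1/20·F = (10.7036,2.8726)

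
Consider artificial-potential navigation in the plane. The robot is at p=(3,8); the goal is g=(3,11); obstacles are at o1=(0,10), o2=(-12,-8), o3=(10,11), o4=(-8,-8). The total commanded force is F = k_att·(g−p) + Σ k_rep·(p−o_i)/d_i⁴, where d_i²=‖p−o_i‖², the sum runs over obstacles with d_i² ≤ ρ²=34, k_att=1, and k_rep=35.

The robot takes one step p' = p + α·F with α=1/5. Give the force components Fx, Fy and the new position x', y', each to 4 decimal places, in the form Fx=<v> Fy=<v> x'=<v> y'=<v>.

Fx=0.6213 Fy=2.5858 x'=3.1243 y'=8.5172

F_att = 1·(g−p) = 1·(0,3) = (0.0000,3.0000)
o1: d²=13 ≤ ρ²=34; F_rep = 35·(3,-2)/13² = (0.6213,-0.4142)
o2: d²=481 > ρ²=34 → inactive
o3: d²=58 > ρ²=34 → inactive
o4: d²=377 > ρ²=34 → inactive
F = F_att + ΣF_rep = (0.6213,2.5858)
p' = p + 1/5·F = (3.1243,8.5172)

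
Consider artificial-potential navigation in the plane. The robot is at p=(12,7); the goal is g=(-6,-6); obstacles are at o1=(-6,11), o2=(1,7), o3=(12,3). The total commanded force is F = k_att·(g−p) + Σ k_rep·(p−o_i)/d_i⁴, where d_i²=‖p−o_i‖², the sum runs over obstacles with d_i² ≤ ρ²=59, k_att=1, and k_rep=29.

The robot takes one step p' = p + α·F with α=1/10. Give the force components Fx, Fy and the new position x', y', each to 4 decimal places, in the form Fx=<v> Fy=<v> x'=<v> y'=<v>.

F_att = 1·(g−p) = 1·(-18,-13) = (-18.0000,-13.0000)
o1: d²=340 > ρ²=59 → inactive
o2: d²=121 > ρ²=59 → inactive
o3: d²=16 ≤ ρ²=59; F_rep = 29·(0,4)/16² = (0.0000,0.4531)
F = F_att + ΣF_rep = (-18.0000,-12.5469)
p' = p + 1/10·F = (10.2000,5.7453)

Fx=-18.0000 Fy=-12.5469 x'=10.2000 y'=5.7453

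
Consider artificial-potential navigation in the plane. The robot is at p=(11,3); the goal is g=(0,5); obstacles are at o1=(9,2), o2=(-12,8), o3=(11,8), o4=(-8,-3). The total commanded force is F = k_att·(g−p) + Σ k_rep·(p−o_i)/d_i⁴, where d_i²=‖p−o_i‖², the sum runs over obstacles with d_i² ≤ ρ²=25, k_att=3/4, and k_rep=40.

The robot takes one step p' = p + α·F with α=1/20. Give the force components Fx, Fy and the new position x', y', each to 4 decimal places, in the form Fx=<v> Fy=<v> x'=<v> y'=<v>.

Fx=-5.0500 Fy=2.7800 x'=10.7475 y'=3.1390

F_att = 3/4·(g−p) = 3/4·(-11,2) = (-8.2500,1.5000)
o1: d²=5 ≤ ρ²=25; F_rep = 40·(2,1)/5² = (3.2000,1.6000)
o2: d²=554 > ρ²=25 → inactive
o3: d²=25 ≤ ρ²=25; F_rep = 40·(0,-5)/25² = (0.0000,-0.3200)
o4: d²=397 > ρ²=25 → inactive
F = F_att + ΣF_rep = (-5.0500,2.7800)
p' = p + 1/20·F = (10.7475,3.1390)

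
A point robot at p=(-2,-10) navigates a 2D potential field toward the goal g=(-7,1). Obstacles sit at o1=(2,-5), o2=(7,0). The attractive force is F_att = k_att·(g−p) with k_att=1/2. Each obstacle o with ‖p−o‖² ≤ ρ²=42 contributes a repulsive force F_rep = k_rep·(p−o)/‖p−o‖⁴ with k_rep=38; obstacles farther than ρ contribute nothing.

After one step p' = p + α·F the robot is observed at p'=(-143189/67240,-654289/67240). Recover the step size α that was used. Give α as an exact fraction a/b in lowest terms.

α = 1/20

F_att = 1/2·(g−p) = 1/2·(-5,11) = (-2.5000,5.5000)
o1: d²=41 ≤ ρ²=42; F_rep = 38·(-4,-5)/41² = (-0.0904,-0.1130)
o2: d²=181 > ρ²=42 → inactive
F = F_att + ΣF_rep = (-2.5904,5.3870)
Δp = p'−p = (-0.1295,0.2693); α = Δx/Fx = (-8709/67240) / (-8709/3362) = 1/20
check: Δy/Fy = (18111/67240) / (18111/3362) = 1/20 ✓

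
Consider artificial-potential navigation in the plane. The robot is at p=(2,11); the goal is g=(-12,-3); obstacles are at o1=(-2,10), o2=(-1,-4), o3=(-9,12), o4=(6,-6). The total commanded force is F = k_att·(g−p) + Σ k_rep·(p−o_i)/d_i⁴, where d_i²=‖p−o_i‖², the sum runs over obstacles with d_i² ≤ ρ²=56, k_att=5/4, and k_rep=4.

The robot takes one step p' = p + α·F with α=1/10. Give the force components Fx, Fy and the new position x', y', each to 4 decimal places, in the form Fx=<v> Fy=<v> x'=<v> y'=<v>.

F_att = 5/4·(g−p) = 5/4·(-14,-14) = (-17.5000,-17.5000)
o1: d²=17 ≤ ρ²=56; F_rep = 4·(4,1)/17² = (0.0554,0.0138)
o2: d²=234 > ρ²=56 → inactive
o3: d²=122 > ρ²=56 → inactive
o4: d²=305 > ρ²=56 → inactive
F = F_att + ΣF_rep = (-17.4446,-17.4862)
p' = p + 1/10·F = (0.2555,9.2514)

Fx=-17.4446 Fy=-17.4862 x'=0.2555 y'=9.2514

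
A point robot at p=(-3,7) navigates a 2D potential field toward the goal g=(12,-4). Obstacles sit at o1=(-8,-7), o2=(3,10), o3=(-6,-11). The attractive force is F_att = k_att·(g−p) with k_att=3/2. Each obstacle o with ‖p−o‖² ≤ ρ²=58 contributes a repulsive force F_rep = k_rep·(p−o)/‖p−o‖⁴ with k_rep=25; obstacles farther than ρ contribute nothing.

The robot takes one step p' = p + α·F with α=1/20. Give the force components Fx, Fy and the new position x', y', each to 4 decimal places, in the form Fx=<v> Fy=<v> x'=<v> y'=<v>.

F_att = 3/2·(g−p) = 3/2·(15,-11) = (22.5000,-16.5000)
o1: d²=221 > ρ²=58 → inactive
o2: d²=45 ≤ ρ²=58; F_rep = 25·(-6,-3)/45² = (-0.0741,-0.0370)
o3: d²=333 > ρ²=58 → inactive
F = F_att + ΣF_rep = (22.4259,-16.5370)
p' = p + 1/20·F = (-1.8787,6.1731)

Fx=22.4259 Fy=-16.5370 x'=-1.8787 y'=6.1731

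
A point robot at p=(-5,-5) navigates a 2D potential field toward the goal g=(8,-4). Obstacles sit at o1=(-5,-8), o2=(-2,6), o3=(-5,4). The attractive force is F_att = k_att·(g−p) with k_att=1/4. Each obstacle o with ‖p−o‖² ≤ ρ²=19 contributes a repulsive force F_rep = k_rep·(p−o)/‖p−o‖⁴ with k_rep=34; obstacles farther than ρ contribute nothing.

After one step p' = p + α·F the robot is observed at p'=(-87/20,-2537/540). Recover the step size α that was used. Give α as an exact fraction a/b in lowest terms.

F_att = 1/4·(g−p) = 1/4·(13,1) = (3.2500,0.2500)
o1: d²=9 ≤ ρ²=19; F_rep = 34·(0,3)/9² = (0.0000,1.2593)
o2: d²=130 > ρ²=19 → inactive
o3: d²=81 > ρ²=19 → inactive
F = F_att + ΣF_rep = (3.2500,1.5093)
Δp = p'−p = (0.6500,0.3019); α = Δx/Fx = (13/20) / (13/4) = 1/5
check: Δy/Fy = (163/540) / (163/108) = 1/5 ✓

α = 1/5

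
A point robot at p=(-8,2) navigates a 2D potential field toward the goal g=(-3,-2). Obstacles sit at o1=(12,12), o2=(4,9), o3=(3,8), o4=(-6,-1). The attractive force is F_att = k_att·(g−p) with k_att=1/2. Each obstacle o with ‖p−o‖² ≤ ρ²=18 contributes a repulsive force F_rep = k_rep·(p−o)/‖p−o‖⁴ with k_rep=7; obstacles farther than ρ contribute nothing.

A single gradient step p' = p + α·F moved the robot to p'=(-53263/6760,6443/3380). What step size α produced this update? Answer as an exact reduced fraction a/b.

F_att = 1/2·(g−p) = 1/2·(5,-4) = (2.5000,-2.0000)
o1: d²=500 > ρ²=18 → inactive
o2: d²=193 > ρ²=18 → inactive
o3: d²=157 > ρ²=18 → inactive
o4: d²=13 ≤ ρ²=18; F_rep = 7·(-2,3)/13² = (-0.0828,0.1243)
F = F_att + ΣF_rep = (2.4172,-1.8757)
Δp = p'−p = (0.1209,-0.0938); α = Δx/Fx = (817/6760) / (817/338) = 1/20
check: Δy/Fy = (-317/3380) / (-317/169) = 1/20 ✓

α = 1/20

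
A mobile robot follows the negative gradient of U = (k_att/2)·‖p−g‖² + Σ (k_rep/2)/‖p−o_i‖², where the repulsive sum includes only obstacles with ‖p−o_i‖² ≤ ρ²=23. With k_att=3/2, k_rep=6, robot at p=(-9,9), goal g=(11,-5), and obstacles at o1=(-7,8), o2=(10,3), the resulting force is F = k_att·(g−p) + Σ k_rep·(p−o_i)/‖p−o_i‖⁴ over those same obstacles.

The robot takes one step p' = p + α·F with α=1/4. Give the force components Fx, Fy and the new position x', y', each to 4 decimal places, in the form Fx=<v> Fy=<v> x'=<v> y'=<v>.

F_att = 3/2·(g−p) = 3/2·(20,-14) = (30.0000,-21.0000)
o1: d²=5 ≤ ρ²=23; F_rep = 6·(-2,1)/5² = (-0.4800,0.2400)
o2: d²=397 > ρ²=23 → inactive
F = F_att + ΣF_rep = (29.5200,-20.7600)
p' = p + 1/4·F = (-1.6200,3.8100)

Fx=29.5200 Fy=-20.7600 x'=-1.6200 y'=3.8100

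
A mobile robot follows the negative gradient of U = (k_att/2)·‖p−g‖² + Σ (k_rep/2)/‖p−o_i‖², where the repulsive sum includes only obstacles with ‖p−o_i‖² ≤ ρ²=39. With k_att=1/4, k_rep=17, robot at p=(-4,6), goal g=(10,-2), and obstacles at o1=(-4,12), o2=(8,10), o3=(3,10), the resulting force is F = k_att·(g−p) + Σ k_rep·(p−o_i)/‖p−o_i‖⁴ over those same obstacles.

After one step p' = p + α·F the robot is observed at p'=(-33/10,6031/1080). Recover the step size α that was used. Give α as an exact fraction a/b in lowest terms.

α = 1/5

F_att = 1/4·(g−p) = 1/4·(14,-8) = (3.5000,-2.0000)
o1: d²=36 ≤ ρ²=39; F_rep = 17·(0,-6)/36² = (0.0000,-0.0787)
o2: d²=160 > ρ²=39 → inactive
o3: d²=65 > ρ²=39 → inactive
F = F_att + ΣF_rep = (3.5000,-2.0787)
Δp = p'−p = (0.7000,-0.4157); α = Δx/Fx = (7/10) / (7/2) = 1/5
check: Δy/Fy = (-449/1080) / (-449/216) = 1/5 ✓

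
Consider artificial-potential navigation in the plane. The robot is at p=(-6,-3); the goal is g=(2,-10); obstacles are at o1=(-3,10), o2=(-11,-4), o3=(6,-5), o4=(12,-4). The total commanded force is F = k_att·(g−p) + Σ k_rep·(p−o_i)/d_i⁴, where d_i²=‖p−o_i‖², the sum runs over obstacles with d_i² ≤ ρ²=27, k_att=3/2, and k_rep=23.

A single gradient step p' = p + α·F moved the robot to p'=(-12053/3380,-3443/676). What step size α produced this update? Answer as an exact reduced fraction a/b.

F_att = 3/2·(g−p) = 3/2·(8,-7) = (12.0000,-10.5000)
o1: d²=178 > ρ²=27 → inactive
o2: d²=26 ≤ ρ²=27; F_rep = 23·(5,1)/26² = (0.1701,0.0340)
o3: d²=148 > ρ²=27 → inactive
o4: d²=325 > ρ²=27 → inactive
F = F_att + ΣF_rep = (12.1701,-10.4660)
Δp = p'−p = (2.4340,-2.0932); α = Δx/Fx = (8227/3380) / (8227/676) = 1/5
check: Δy/Fy = (-1415/676) / (-7075/676) = 1/5 ✓

α = 1/5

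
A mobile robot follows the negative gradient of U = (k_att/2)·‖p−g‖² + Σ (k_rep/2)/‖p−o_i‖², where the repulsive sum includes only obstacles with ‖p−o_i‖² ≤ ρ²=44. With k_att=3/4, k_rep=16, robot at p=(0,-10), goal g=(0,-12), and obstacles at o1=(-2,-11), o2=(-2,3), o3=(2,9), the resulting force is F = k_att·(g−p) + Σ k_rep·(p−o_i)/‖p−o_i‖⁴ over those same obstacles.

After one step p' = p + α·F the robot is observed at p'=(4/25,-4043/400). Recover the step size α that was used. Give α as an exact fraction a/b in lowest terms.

F_att = 3/4·(g−p) = 3/4·(0,-2) = (0.0000,-1.5000)
o1: d²=5 ≤ ρ²=44; F_rep = 16·(2,1)/5² = (1.2800,0.6400)
o2: d²=173 > ρ²=44 → inactive
o3: d²=365 > ρ²=44 → inactive
F = F_att + ΣF_rep = (1.2800,-0.8600)
Δp = p'−p = (0.1600,-0.1075); α = Δx/Fx = (4/25) / (32/25) = 1/8
check: Δy/Fy = (-43/400) / (-43/50) = 1/8 ✓

α = 1/8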